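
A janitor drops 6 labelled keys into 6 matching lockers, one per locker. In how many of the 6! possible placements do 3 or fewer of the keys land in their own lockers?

704

Sum C(6,i)·!(6-i) for i = 0..3:
  i=0: C(6,0)·!6 = 1·265 = 265
  i=1: C(6,1)·!5 = 6·44 = 264
  i=2: C(6,2)·!4 = 15·9 = 135
  i=3: C(6,3)·!3 = 20·2 = 40
Total = 704.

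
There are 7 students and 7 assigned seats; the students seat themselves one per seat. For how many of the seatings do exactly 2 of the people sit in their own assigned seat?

Choose which 2 of the 7 are fixed: C(7,2) = 21.
The other 5 form a derangement: !5 = 44.
Total: 21 × 44 = 924.

924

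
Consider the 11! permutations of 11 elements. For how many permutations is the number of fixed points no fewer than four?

757934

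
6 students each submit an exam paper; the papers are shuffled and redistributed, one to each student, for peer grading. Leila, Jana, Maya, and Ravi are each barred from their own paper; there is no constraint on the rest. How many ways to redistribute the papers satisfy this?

362

Let A_j be the event that the j-th constrained one is fixed. By inclusion-exclusion over the 4 events:
Σ_{j=0}^{4} (-1)^j C(4,j)(6-j)!
= C(4,0)·6! - C(4,1)·5! + C(4,2)·4! - C(4,3)·3! + C(4,4)·2!
= 720 - 480 + 144 - 24 + 2
= 362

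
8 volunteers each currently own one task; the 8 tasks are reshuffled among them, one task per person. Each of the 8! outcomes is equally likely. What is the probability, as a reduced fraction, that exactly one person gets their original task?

Favorable outcomes: C(8,1)·!7 = 8·1854 = 14832.
Total outcomes: 8! = 40320.
Probability = 14832/40320 = 103/280.

103/280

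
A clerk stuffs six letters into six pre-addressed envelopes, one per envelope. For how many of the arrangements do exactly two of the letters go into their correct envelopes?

135

Choose which 2 of the 6 are fixed: C(6,2) = 15.
The remaining 4 must be deranged: !4 = 9.
Total: 15 × 9 = 135.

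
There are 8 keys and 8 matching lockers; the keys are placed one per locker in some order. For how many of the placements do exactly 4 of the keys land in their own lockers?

630

Choose which 4 of the 8 are fixed: C(8,4) = 70.
The other 4 form a derangement: !4 = 9.
Total: 70 × 9 = 630.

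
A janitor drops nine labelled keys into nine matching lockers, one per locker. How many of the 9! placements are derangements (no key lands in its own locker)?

133496

Use !n = (n-1)(!(n-1) + !(n-2)).
!9 = 8·(14833 + 1854) = 8·16687 = 133496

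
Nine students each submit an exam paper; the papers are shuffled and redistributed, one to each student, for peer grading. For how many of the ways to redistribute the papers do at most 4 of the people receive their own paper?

# with exactly i fixed is C(9,i)·!(9-i); sum over i=0..4:
  i=0: C(9,0)·!9 = 1·133496 = 133496
  i=1: C(9,1)·!8 = 9·14833 = 133497
  i=2: C(9,2)·!7 = 36·1854 = 66744
  i=3: C(9,3)·!6 = 84·265 = 22260
  i=4: C(9,4)·!5 = 126·44 = 5544
Total = 361541.

361541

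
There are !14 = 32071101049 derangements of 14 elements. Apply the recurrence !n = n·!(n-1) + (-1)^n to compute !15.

481066515734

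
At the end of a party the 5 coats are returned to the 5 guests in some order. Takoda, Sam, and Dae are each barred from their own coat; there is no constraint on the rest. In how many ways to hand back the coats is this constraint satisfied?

64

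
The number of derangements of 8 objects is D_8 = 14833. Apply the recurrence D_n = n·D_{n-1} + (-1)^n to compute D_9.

133496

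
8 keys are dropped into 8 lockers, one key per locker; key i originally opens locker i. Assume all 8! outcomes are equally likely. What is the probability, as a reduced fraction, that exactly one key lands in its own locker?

103/280

Favorable outcomes: C(8,1)·!7 = 8·1854 = 14832.
Total outcomes: 8! = 40320.
Probability = 14832/40320 = 103/280.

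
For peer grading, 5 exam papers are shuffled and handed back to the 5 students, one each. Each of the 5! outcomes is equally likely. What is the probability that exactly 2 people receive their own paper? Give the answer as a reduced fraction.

1/6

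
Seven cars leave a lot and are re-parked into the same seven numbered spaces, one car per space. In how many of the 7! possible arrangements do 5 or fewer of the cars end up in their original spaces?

5039

Sum C(7,i)·!(7-i) for i = 0..5:
  i=0: C(7,0)·!7 = 1·1854 = 1854
  i=1: C(7,1)·!6 = 7·265 = 1855
  i=2: C(7,2)·!5 = 21·44 = 924
  i=3: C(7,3)·!4 = 35·9 = 315
  i=4: C(7,4)·!3 = 35·2 = 70
  i=5: C(7,5)·!2 = 21·1 = 21
Total = 5039.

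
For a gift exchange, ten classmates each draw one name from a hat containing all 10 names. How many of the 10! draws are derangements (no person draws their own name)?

!10 is the nearest integer to 10!/e.
10! = 3628800, and 3628800/e ≈ 1334960.92, so !10 = 1334961.

1334961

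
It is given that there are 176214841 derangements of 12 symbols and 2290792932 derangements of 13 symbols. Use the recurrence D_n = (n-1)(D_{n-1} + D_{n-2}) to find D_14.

32071101049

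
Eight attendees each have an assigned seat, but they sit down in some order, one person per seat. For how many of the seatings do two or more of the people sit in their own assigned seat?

# with exactly i fixed is C(8,i)·!(8-i); sum over i=2..8:
  i=2: C(8,2)·!6 = 28·265 = 7420
  i=3: C(8,3)·!5 = 56·44 = 2464
  i=4: C(8,4)·!4 = 70·9 = 630
  i=5: C(8,5)·!3 = 56·2 = 112
  i=6: C(8,6)·!2 = 28·1 = 28
  i=7: C(8,7)·!1 = 8·0 = 0
  i=8: C(8,8)·!0 = 1·1 = 1
Total = 10655.

10655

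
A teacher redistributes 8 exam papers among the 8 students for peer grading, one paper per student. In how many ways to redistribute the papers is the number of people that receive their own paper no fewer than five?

141

Sum C(8,i)·!(8-i) for i = 5..8:
  i=5: C(8,5)·!3 = 56·2 = 112
  i=6: C(8,6)·!2 = 28·1 = 28
  i=7: C(8,7)·!1 = 8·0 = 0
  i=8: C(8,8)·!0 = 1·1 = 1
Total = 141.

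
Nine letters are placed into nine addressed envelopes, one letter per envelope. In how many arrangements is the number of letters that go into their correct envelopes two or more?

95887

# with exactly i fixed is C(9,i)·!(9-i); sum over i=2..9:
  i=2: C(9,2)·!7 = 36·1854 = 66744
  i=3: C(9,3)·!6 = 84·265 = 22260
  i=4: C(9,4)·!5 = 126·44 = 5544
  i=5: C(9,5)·!4 = 126·9 = 1134
  i=6: C(9,6)·!3 = 84·2 = 168
  i=7: C(9,7)·!2 = 36·1 = 36
  i=8: C(9,8)·!1 = 9·0 = 0
  i=9: C(9,9)·!0 = 1·1 = 1
Total = 95887.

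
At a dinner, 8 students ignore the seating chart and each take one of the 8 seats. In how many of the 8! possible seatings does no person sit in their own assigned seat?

14833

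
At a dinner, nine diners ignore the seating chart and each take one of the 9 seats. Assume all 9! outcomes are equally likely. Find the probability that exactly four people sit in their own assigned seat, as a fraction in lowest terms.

11/720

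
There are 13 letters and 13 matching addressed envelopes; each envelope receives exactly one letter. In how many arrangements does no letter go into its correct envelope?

2290792932

!13 = 13! · Σ_{k=0}^{13} (-1)^k/k!
= 13! - 13!/1! + 13!/2! - 13!/3! + 13!/4! - 13!/5! + 13!/6! - 13!/7! + 13!/8! - 13!/9! + 13!/10! - 13!/11! + 13!/12! - 13!/13!
= 6227020800 - 6227020800 + 3113510400 - 1037836800 + 259459200 - 51891840 + 8648640 - 1235520 + 154440 - 17160 + 1716 - 156 + 13 - 1
= 2290792932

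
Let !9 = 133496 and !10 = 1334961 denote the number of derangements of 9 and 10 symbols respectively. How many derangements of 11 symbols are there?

14684570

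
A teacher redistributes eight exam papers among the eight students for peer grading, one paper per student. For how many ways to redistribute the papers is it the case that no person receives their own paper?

The subfactorial !8 = [8!/e] (nearest integer).
8! = 40320, and 40320/e ≈ 14832.90, so !8 = 14833.

14833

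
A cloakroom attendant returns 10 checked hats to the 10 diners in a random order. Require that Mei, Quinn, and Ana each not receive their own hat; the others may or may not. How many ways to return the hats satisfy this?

2656080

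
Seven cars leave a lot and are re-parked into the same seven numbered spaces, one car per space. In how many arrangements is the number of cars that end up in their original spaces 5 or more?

# with exactly i fixed is C(7,i)·!(7-i); sum over i=5..7:
  i=5: C(7,5)·!2 = 21·1 = 21
  i=6: C(7,6)·!1 = 7·0 = 0
  i=7: C(7,7)·!0 = 1·1 = 1
Total = 22.

22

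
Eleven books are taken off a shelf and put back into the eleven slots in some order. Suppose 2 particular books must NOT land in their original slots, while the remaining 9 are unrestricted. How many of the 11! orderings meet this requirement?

33022080

Inclusion-exclusion on the 2 forbidden self-matches:
Σ_{j=0}^{2} (-1)^j C(2,j)(11-j)!
= C(2,0)·11! - C(2,1)·10! + C(2,2)·9!
= 39916800 - 7257600 + 362880
= 33022080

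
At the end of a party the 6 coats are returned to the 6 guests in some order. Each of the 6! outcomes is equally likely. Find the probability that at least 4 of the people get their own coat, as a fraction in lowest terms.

1/45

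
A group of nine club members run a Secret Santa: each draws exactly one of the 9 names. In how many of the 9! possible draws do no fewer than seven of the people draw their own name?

Sum C(9,i)·!(9-i) for i = 7..9:
  i=7: C(9,7)·!2 = 36·1 = 36
  i=8: C(9,8)·!1 = 9·0 = 0
  i=9: C(9,9)·!0 = 1·1 = 1
Total = 37.

37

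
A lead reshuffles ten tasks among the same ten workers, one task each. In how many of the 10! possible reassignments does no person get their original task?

1334961

!10 is the nearest integer to 10!/e.
10! = 3628800, and 3628800/e ≈ 1334960.92, so !10 = 1334961.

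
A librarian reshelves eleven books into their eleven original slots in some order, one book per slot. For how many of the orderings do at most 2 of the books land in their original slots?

# with exactly i fixed is C(11,i)·!(11-i); sum over i=0..2:
  i=0: C(11,0)·!11 = 1·14684570 = 14684570
  i=1: C(11,1)·!10 = 11·1334961 = 14684571
  i=2: C(11,2)·!9 = 55·133496 = 7342280
Total = 36711421.

36711421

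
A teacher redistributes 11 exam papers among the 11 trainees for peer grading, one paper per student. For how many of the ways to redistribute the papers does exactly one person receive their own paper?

Choose which one of the 11 is fixed: C(11,1) = 11.
The other 10 form a derangement: !10 = 1334961.
Total: 11 × 1334961 = 14684571.

14684571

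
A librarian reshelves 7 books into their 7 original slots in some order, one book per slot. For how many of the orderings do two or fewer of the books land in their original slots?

4633

Sum C(7,i)·!(7-i) for i = 0..2:
  i=0: C(7,0)·!7 = 1·1854 = 1854
  i=1: C(7,1)·!6 = 7·265 = 1855
  i=2: C(7,2)·!5 = 21·44 = 924
Total = 4633.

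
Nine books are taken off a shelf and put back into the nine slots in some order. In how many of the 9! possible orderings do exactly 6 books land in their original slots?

Choose which 6 of the 9 are fixed: C(9,6) = 84.
The other 3 form a derangement: !3 = 2.
Total: 84 × 2 = 168.

168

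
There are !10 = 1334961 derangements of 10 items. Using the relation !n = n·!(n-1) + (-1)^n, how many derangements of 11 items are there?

14684570

!11 = 11·1334961 - 1 = 14684570.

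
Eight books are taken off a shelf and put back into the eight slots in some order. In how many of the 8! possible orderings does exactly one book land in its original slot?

14832

Pick the single fixed position: C(8,1) = 8 ways.
The other 7 form a derangement: !7 = 1854.
Total: 8 × 1854 = 14832.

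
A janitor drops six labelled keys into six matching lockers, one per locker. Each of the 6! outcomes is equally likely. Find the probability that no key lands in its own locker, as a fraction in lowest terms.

53/144

Favorable outcomes: !6 = 265.
Total outcomes: 6! = 720.
Probability = 265/720 = 53/144.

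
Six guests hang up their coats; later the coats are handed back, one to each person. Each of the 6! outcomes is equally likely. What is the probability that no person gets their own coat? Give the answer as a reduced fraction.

53/144

Favorable outcomes: !6 = 265.
Total outcomes: 6! = 720.
Probability = 265/720 = 53/144.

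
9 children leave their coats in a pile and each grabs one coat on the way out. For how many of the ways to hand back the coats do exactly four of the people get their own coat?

5544

Choose which 4 of the 9 are fixed: C(9,4) = 126.
The other 5 form a derangement: !5 = 44.
Total: 126 × 44 = 5544.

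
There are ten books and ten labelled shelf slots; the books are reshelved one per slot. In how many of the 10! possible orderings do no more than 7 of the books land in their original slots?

3628754

# with exactly i fixed is C(10,i)·!(10-i); sum over i=0..7:
  i=0: C(10,0)·!10 = 1·1334961 = 1334961
  i=1: C(10,1)·!9 = 10·133496 = 1334960
  i=2: C(10,2)·!8 = 45·14833 = 667485
  i=3: C(10,3)·!7 = 120·1854 = 222480
  i=4: C(10,4)·!6 = 210·265 = 55650
  i=5: C(10,5)·!5 = 252·44 = 11088
  i=6: C(10,6)·!4 = 210·9 = 1890
  i=7: C(10,7)·!3 = 120·2 = 240
Total = 3628754.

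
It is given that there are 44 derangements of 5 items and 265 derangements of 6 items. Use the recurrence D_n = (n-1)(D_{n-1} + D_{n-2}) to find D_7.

1854

D_7 = (7-1)·(D_6 + D_5) = 6·(265 + 44) = 6·309 = 1854.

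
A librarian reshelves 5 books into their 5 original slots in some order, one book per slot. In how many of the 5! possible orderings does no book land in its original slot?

44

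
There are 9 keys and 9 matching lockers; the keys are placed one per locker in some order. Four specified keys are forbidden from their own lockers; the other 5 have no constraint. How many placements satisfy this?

229080

Let A_j be the event that the j-th constrained one is fixed. By inclusion-exclusion over the 4 events:
Σ_{j=0}^{4} (-1)^j C(4,j)(9-j)!
= C(4,0)·9! - C(4,1)·8! + C(4,2)·7! - C(4,3)·6! + C(4,4)·5!
= 362880 - 161280 + 30240 - 2880 + 120
= 229080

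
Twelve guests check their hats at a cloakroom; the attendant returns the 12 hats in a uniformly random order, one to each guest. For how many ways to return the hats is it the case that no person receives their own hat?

By inclusion-exclusion, !12 = Σ (-1)^k · 12!/k! for k=0..12
= 12! - 12!/1! + 12!/2! - 12!/3! + 12!/4! - 12!/5! + 12!/6! - 12!/7! + 12!/8! - 12!/9! + 12!/10! - 12!/11! + 12!/12!
= 479001600 - 479001600 + 239500800 - 79833600 + 19958400 - 3991680 + 665280 - 95040 + 11880 - 1320 + 132 - 12 + 1
= 176214841

176214841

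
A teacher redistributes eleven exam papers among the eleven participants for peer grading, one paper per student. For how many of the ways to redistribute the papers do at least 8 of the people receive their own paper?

386

# with exactly i fixed is C(11,i)·!(11-i); sum over i=8..11:
  i=8: C(11,8)·!3 = 165·2 = 330
  i=9: C(11,9)·!2 = 55·1 = 55
  i=10: C(11,10)·!1 = 11·0 = 0
  i=11: C(11,11)·!0 = 1·1 = 1
Total = 386.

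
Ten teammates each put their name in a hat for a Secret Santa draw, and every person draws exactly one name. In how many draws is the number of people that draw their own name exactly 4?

Choose which 4 of the 10 are fixed: C(10,4) = 210.
The remaining 6 must be deranged: !6 = 265.
Total: 210 × 265 = 55650.

55650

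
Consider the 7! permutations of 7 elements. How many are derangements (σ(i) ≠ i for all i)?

Recurrence: !7 = 6·(!6 + !5).
!7 = 6·(265 + 44) = 6·309 = 1854

1854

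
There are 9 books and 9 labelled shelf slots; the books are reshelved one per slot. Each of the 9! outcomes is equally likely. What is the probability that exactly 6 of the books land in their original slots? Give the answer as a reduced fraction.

1/2160

Favorable outcomes: C(9,6)·!3 = 84·2 = 168.
Total outcomes: 9! = 362880.
Probability = 168/362880 = 1/2160.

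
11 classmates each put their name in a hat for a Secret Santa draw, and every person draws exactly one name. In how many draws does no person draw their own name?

The number of derangements of 11 is !11 = Σ_{k=0}^{11} (-1)^k·11!/k!
= 11! - 11!/1! + 11!/2! - 11!/3! + 11!/4! - 11!/5! + 11!/6! - 11!/7! + 11!/8! - 11!/9! + 11!/10! - 11!/11!
= 39916800 - 39916800 + 19958400 - 6652800 + 1663200 - 332640 + 55440 - 7920 + 990 - 110 + 11 - 1
= 14684570

14684570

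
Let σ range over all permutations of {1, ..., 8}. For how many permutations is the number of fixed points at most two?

37085

# with exactly i fixed is C(8,i)·!(8-i); sum over i=0..2:
  i=0: C(8,0)·!8 = 1·14833 = 14833
  i=1: C(8,1)·!7 = 8·1854 = 14832
  i=2: C(8,2)·!6 = 28·265 = 7420
Total = 37085.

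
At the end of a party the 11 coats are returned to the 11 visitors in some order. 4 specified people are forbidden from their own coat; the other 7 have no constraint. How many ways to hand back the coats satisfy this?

Let A_j be the event that the j-th constrained one is fixed. By inclusion-exclusion over the 4 events:
Σ_{j=0}^{4} (-1)^j C(4,j)(11-j)!
= C(4,0)·11! - C(4,1)·10! + C(4,2)·9! - C(4,3)·8! + C(4,4)·7!
= 39916800 - 14515200 + 2177280 - 161280 + 5040
= 27422640

27422640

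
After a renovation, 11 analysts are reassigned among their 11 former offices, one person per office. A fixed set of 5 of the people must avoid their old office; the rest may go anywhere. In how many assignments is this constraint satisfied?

25022880

Inclusion-exclusion on the 5 forbidden self-matches:
Σ_{j=0}^{5} (-1)^j C(5,j)(11-j)!
= C(5,0)·11! - C(5,1)·10! + C(5,2)·9! - C(5,3)·8! + C(5,4)·7! - C(5,5)·6!
= 39916800 - 18144000 + 3628800 - 403200 + 25200 - 720
= 25022880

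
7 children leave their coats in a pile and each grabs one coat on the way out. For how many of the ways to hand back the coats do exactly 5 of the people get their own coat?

21

Pick the 5 fixed positions: C(7,5) = 21 ways.
The remaining 2 must be deranged: !2 = 1.
Total: 21 × 1 = 21.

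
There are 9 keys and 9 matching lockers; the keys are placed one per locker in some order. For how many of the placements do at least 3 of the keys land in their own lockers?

29143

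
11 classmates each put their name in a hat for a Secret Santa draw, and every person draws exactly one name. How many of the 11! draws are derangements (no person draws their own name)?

14684570

!11 is the nearest integer to 11!/e.
11! = 39916800, and 39916800/e ≈ 14684570.08, so !11 = 14684570.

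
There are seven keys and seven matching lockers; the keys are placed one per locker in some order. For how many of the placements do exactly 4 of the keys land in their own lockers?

Pick the 4 fixed positions: C(7,4) = 35 ways.
The remaining 3 must be deranged: !3 = 2.
Total: 35 × 2 = 70.

70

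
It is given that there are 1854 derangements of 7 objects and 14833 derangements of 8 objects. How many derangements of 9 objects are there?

133496

!9 = (9-1)·(!8 + !7) = 8·(14833 + 1854) = 8·16687 = 133496.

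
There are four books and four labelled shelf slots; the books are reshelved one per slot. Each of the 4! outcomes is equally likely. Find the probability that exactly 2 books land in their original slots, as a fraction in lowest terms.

Favorable outcomes: C(4,2)·!2 = 6·1 = 6.
Total outcomes: 4! = 24.
Probability = 6/24 = 1/4.

1/4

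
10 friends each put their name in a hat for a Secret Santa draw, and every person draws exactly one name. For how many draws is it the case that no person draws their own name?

1334961

Use !n = (n-1)(!(n-1) + !(n-2)).
!10 = 9·(133496 + 14833) = 9·148329 = 1334961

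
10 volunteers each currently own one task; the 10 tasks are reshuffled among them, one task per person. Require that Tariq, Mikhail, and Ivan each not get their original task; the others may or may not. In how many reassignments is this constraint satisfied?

2656080

Let A_j be the event that the j-th constrained one is fixed. By inclusion-exclusion over the 3 events:
Σ_{j=0}^{3} (-1)^j C(3,j)(10-j)!
= C(3,0)·10! - C(3,1)·9! + C(3,2)·8! - C(3,3)·7!
= 3628800 - 1088640 + 120960 - 5040
= 2656080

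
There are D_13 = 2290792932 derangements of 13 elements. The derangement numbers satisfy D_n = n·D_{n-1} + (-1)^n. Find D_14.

32071101049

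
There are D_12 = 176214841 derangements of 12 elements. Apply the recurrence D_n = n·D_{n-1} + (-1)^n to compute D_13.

2290792932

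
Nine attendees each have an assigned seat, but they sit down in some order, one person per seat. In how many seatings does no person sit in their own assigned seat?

By inclusion-exclusion, !9 = Σ (-1)^k · 9!/k! for k=0..9
= 9! - 9!/1! + 9!/2! - 9!/3! + 9!/4! - 9!/5! + 9!/6! - 9!/7! + 9!/8! - 9!/9!
= 362880 - 362880 + 181440 - 60480 + 15120 - 3024 + 504 - 72 + 9 - 1
= 133496

133496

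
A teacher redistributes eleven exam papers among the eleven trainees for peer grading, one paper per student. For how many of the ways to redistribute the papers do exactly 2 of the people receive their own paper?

Pick the 2 fixed positions: C(11,2) = 55 ways.
The other 9 form a derangement: !9 = 133496.
Total: 55 × 133496 = 7342280.

7342280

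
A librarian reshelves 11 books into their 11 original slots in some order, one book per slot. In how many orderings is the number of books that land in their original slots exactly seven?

Pick the 7 fixed positions: C(11,7) = 330 ways.
The remaining 4 must be deranged: !4 = 9.
Total: 330 × 9 = 2970.

2970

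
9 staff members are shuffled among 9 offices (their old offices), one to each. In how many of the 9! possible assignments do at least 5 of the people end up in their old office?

Sum C(9,i)·!(9-i) for i = 5..9:
  i=5: C(9,5)·!4 = 126·9 = 1134
  i=6: C(9,6)·!3 = 84·2 = 168
  i=7: C(9,7)·!2 = 36·1 = 36
  i=8: C(9,8)·!1 = 9·0 = 0
  i=9: C(9,9)·!0 = 1·1 = 1
Total = 1339.

1339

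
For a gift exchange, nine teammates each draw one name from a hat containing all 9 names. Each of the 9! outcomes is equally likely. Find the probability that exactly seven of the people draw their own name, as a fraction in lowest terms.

1/10080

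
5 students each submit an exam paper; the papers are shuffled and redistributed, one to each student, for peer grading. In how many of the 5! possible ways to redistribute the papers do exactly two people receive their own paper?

Pick the 2 fixed positions: C(5,2) = 10 ways.
The remaining 3 must be deranged: !3 = 2.
Total: 10 × 2 = 20.

20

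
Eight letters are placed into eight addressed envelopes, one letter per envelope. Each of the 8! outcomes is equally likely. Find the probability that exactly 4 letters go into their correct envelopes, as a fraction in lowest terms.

1/64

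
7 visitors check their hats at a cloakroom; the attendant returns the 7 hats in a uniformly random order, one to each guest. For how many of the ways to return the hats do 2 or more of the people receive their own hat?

# with exactly i fixed is C(7,i)·!(7-i); sum over i=2..7:
  i=2: C(7,2)·!5 = 21·44 = 924
  i=3: C(7,3)·!4 = 35·9 = 315
  i=4: C(7,4)·!3 = 35·2 = 70
  i=5: C(7,5)·!2 = 21·1 = 21
  i=6: C(7,6)·!1 = 7·0 = 0
  i=7: C(7,7)·!0 = 1·1 = 1
Total = 1331.

1331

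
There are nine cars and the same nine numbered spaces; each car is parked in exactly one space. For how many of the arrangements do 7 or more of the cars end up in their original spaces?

# with exactly i fixed is C(9,i)·!(9-i); sum over i=7..9:
  i=7: C(9,7)·!2 = 36·1 = 36
  i=8: C(9,8)·!1 = 9·0 = 0
  i=9: C(9,9)·!0 = 1·1 = 1
Total = 37.

37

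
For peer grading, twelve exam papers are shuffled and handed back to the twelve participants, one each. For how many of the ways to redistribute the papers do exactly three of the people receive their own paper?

29369120

Choose which 3 of the 12 are fixed: C(12,3) = 220.
The other 9 form a derangement: !9 = 133496.
Total: 220 × 133496 = 29369120.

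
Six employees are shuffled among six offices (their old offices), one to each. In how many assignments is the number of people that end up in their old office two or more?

# with exactly i fixed is C(6,i)·!(6-i); sum over i=2..6:
  i=2: C(6,2)·!4 = 15·9 = 135
  i=3: C(6,3)·!3 = 20·2 = 40
  i=4: C(6,4)·!2 = 15·1 = 15
  i=5: C(6,5)·!1 = 6·0 = 0
  i=6: C(6,6)·!0 = 1·1 = 1
Total = 191.

191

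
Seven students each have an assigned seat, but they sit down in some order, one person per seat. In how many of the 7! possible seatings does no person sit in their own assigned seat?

1854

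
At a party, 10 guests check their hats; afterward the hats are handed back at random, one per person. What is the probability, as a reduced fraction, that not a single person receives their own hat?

16481/44800

Favorable outcomes: !10 = 1334961.
Total outcomes: 10! = 3628800.
Probability = 1334961/3628800 = 16481/44800.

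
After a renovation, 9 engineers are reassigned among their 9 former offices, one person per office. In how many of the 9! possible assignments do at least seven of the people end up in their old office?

Sum C(9,i)·!(9-i) for i = 7..9:
  i=7: C(9,7)·!2 = 36·1 = 36
  i=8: C(9,8)·!1 = 9·0 = 0
  i=9: C(9,9)·!0 = 1·1 = 1
Total = 37.

37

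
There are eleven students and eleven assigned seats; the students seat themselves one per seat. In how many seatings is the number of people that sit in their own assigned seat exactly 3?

2447445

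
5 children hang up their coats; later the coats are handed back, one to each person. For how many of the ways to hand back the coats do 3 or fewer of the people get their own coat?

119

Sum C(5,i)·!(5-i) for i = 0..3:
  i=0: C(5,0)·!5 = 1·44 = 44
  i=1: C(5,1)·!4 = 5·9 = 45
  i=2: C(5,2)·!3 = 10·2 = 20
  i=3: C(5,3)·!2 = 10·1 = 10
Total = 119.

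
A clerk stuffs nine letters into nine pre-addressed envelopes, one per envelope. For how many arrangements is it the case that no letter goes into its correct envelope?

133496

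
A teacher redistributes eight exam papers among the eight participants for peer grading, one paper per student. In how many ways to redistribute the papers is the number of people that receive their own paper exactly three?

Pick the 3 fixed positions: C(8,3) = 56 ways.
The other 5 form a derangement: !5 = 44.
Total: 56 × 44 = 2464.

2464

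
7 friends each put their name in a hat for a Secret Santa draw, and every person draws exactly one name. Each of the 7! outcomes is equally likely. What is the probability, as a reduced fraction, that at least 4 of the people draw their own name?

Favorable outcomes: Σ_{i≥4} C(7,i)·!(7-i) = 35·2 + 21·1 + 7·0 + 1·1 = 92.
Total outcomes: 7! = 5040.
Probability = 92/5040 = 23/1260.

23/1260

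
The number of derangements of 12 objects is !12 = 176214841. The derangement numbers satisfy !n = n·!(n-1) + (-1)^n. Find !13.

2290792932

!13 = 13·176214841 - 1 = 2290792932.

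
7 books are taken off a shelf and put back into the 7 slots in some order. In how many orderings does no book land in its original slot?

Use !n = n·!(n-1) + (-1)^n.
!7 = 7·265 - 1 = 1854

1854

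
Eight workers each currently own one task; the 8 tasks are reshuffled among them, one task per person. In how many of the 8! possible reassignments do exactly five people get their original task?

112

Choose which 5 of the 8 are fixed: C(8,5) = 56.
The other 3 form a derangement: !3 = 2.
Total: 56 × 2 = 112.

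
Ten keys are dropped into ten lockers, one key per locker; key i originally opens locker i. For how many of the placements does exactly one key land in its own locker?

1334960

Pick the single fixed position: C(10,1) = 10 ways.
The remaining 9 must be deranged: !9 = 133496.
Total: 10 × 133496 = 1334960.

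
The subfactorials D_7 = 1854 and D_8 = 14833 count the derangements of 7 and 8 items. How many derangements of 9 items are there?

133496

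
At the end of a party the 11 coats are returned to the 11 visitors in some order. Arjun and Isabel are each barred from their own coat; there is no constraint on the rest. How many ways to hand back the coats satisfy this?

33022080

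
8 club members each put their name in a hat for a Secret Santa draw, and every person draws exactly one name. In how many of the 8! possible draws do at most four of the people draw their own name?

40179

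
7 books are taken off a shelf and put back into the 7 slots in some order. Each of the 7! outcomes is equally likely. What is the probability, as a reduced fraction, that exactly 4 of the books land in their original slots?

1/72

Favorable outcomes: C(7,4)·!3 = 35·2 = 70.
Total outcomes: 7! = 5040.
Probability = 70/5040 = 1/72.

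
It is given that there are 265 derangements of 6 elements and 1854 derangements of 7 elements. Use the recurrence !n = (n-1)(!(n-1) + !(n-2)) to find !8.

!8 = (8-1)·(!7 + !6) = 7·(1854 + 265) = 7·2119 = 14833.

14833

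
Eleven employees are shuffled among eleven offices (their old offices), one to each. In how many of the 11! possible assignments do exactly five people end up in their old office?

122430

Pick the 5 fixed positions: C(11,5) = 462 ways.
The remaining 6 must be deranged: !6 = 265.
Total: 462 × 265 = 122430.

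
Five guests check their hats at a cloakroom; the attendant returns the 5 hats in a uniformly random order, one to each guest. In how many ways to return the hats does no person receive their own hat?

!5 is the nearest integer to 5!/e.
5! = 120, and 120/e ≈ 44.15, so !5 = 44.

44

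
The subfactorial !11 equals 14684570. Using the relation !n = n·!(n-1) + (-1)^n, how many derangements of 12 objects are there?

!12 = 12·14684570 + 1 = 176214841.

176214841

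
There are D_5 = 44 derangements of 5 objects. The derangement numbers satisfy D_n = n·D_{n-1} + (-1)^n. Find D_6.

265

D_6 = 6·44 + 1 = 265.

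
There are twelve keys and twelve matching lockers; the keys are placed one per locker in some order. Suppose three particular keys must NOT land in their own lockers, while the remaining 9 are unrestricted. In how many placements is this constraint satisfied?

369774720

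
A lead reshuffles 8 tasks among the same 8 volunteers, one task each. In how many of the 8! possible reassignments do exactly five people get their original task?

112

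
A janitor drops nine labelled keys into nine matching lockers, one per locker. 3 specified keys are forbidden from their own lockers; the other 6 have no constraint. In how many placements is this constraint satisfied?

256320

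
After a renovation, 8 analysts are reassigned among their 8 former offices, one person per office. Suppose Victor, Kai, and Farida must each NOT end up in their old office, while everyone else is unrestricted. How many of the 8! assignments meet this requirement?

Let A_j be the event that the j-th constrained one is fixed. By inclusion-exclusion over the 3 events:
Σ_{j=0}^{3} (-1)^j C(3,j)(8-j)!
= C(3,0)·8! - C(3,1)·7! + C(3,2)·6! - C(3,3)·5!
= 40320 - 15120 + 2160 - 120
= 27240

27240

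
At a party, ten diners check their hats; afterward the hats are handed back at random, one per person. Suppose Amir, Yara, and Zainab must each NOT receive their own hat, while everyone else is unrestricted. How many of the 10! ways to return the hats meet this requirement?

Let A_j be the event that the j-th constrained one is fixed. By inclusion-exclusion over the 3 events:
Σ_{j=0}^{3} (-1)^j C(3,j)(10-j)!
= C(3,0)·10! - C(3,1)·9! + C(3,2)·8! - C(3,3)·7!
= 3628800 - 1088640 + 120960 - 5040
= 2656080

2656080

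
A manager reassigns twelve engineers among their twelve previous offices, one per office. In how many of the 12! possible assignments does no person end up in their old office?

176214841

Use !n = n·!(n-1) + (-1)^n.
!12 = 12·14684570 + 1 = 176214841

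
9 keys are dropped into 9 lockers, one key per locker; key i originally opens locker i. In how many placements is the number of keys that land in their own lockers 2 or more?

95887

Sum C(9,i)·!(9-i) for i = 2..9:
  i=2: C(9,2)·!7 = 36·1854 = 66744
  i=3: C(9,3)·!6 = 84·265 = 22260
  i=4: C(9,4)·!5 = 126·44 = 5544
  i=5: C(9,5)·!4 = 126·9 = 1134
  i=6: C(9,6)·!3 = 84·2 = 168
  i=7: C(9,7)·!2 = 36·1 = 36
  i=8: C(9,8)·!1 = 9·0 = 0
  i=9: C(9,9)·!0 = 1·1 = 1
Total = 95887.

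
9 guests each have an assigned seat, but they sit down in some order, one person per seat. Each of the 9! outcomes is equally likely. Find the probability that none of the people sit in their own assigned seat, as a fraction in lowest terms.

Favorable outcomes: !9 = 133496.
Total outcomes: 9! = 362880.
Probability = 133496/362880 = 16687/45360.

16687/45360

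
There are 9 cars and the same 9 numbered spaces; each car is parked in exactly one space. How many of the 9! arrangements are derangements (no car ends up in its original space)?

Use !n = (n-1)(!(n-1) + !(n-2)).
!9 = 8·(14833 + 1854) = 8·16687 = 133496

133496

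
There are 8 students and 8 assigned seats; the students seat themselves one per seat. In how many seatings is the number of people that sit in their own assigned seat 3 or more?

Sum C(8,i)·!(8-i) for i = 3..8:
  i=3: C(8,3)·!5 = 56·44 = 2464
  i=4: C(8,4)·!4 = 70·9 = 630
  i=5: C(8,5)·!3 = 56·2 = 112
  i=6: C(8,6)·!2 = 28·1 = 28
  i=7: C(8,7)·!1 = 8·0 = 0
  i=8: C(8,8)·!0 = 1·1 = 1
Total = 3235.

3235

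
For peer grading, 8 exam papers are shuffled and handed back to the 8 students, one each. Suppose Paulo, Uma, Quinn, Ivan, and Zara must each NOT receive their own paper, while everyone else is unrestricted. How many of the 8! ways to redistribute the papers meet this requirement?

Let A_j be the event that the j-th constrained one is fixed. By inclusion-exclusion over the 5 events:
Σ_{j=0}^{5} (-1)^j C(5,j)(8-j)!
= C(5,0)·8! - C(5,1)·7! + C(5,2)·6! - C(5,3)·5! + C(5,4)·4! - C(5,5)·3!
= 40320 - 25200 + 7200 - 1200 + 120 - 6
= 21234

21234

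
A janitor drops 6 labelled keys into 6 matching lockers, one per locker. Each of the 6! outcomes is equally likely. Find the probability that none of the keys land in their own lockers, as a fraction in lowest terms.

53/144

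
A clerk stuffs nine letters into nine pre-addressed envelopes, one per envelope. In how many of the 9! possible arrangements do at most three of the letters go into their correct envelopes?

Sum C(9,i)·!(9-i) for i = 0..3:
  i=0: C(9,0)·!9 = 1·133496 = 133496
  i=1: C(9,1)·!8 = 9·14833 = 133497
  i=2: C(9,2)·!7 = 36·1854 = 66744
  i=3: C(9,3)·!6 = 84·265 = 22260
Total = 355997.

355997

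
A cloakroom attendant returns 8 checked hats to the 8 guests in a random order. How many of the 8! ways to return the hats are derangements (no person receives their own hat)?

14833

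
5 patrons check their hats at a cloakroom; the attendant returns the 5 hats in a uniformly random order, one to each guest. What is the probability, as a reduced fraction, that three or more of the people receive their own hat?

11/120

Favorable outcomes: Σ_{i≥3} C(5,i)·!(5-i) = 10·1 + 5·0 + 1·1 = 11.
Total outcomes: 5! = 120.
Probability = 11/120 = 11/120.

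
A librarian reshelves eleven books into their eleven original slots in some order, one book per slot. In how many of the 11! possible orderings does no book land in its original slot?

14684570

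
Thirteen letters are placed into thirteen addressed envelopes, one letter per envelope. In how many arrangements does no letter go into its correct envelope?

2290792932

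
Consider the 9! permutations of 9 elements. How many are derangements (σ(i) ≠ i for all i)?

133496

Use !n = n·!(n-1) + (-1)^n.
!9 = 9·14833 - 1 = 133496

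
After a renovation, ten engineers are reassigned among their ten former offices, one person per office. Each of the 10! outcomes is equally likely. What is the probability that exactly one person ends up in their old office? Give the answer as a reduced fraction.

Favorable outcomes: C(10,1)·!9 = 10·133496 = 1334960.
Total outcomes: 10! = 3628800.
Probability = 1334960/3628800 = 16687/45360.

16687/45360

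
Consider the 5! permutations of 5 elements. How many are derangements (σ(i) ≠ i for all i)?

By inclusion-exclusion, !5 = Σ (-1)^k · 5!/k! for k=0..5
= 5! - 5!/1! + 5!/2! - 5!/3! + 5!/4! - 5!/5!
= 120 - 120 + 60 - 20 + 5 - 1
= 44

44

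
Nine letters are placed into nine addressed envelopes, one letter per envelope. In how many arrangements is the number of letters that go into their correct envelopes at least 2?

95887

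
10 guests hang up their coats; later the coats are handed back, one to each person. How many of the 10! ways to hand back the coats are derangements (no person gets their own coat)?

!10 = 10! · Σ_{k=0}^{10} (-1)^k/k!
= 10! - 10!/1! + 10!/2! - 10!/3! + 10!/4! - 10!/5! + 10!/6! - 10!/7! + 10!/8! - 10!/9! + 10!/10!
= 3628800 - 3628800 + 1814400 - 604800 + 151200 - 30240 + 5040 - 720 + 90 - 10 + 1
= 1334961

1334961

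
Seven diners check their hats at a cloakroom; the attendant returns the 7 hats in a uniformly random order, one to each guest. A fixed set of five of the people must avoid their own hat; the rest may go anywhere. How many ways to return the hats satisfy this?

2428

Let A_j be the event that the j-th constrained one is fixed. By inclusion-exclusion over the 5 events:
Σ_{j=0}^{5} (-1)^j C(5,j)(7-j)!
= C(5,0)·7! - C(5,1)·6! + C(5,2)·5! - C(5,3)·4! + C(5,4)·3! - C(5,5)·2!
= 5040 - 3600 + 1200 - 240 + 30 - 2
= 2428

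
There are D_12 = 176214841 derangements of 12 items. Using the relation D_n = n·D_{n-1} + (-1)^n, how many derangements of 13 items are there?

D_13 = 13·176214841 - 1 = 2290792932.

2290792932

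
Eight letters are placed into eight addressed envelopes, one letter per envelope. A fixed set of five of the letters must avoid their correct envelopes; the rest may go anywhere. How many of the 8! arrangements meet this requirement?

21234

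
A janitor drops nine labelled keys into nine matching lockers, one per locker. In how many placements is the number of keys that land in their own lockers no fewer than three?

Sum C(9,i)·!(9-i) for i = 3..9:
  i=3: C(9,3)·!6 = 84·265 = 22260
  i=4: C(9,4)·!5 = 126·44 = 5544
  i=5: C(9,5)·!4 = 126·9 = 1134
  i=6: C(9,6)·!3 = 84·2 = 168
  i=7: C(9,7)·!2 = 36·1 = 36
  i=8: C(9,8)·!1 = 9·0 = 0
  i=9: C(9,9)·!0 = 1·1 = 1
Total = 29143.

29143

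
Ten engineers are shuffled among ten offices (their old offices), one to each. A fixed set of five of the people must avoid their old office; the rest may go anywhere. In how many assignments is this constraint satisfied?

Let A_j be the event that the j-th constrained one is fixed. By inclusion-exclusion over the 5 events:
Σ_{j=0}^{5} (-1)^j C(5,j)(10-j)!
= C(5,0)·10! - C(5,1)·9! + C(5,2)·8! - C(5,3)·7! + C(5,4)·6! - C(5,5)·5!
= 3628800 - 1814400 + 403200 - 50400 + 3600 - 120
= 2170680

2170680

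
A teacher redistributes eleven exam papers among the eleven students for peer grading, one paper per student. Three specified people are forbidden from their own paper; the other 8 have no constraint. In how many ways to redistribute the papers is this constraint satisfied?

Inclusion-exclusion on the 3 forbidden self-matches:
Σ_{j=0}^{3} (-1)^j C(3,j)(11-j)!
= C(3,0)·11! - C(3,1)·10! + C(3,2)·9! - C(3,3)·8!
= 39916800 - 10886400 + 1088640 - 40320
= 30078720

30078720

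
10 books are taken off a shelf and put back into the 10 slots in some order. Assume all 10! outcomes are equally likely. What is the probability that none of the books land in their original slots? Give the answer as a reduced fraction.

Favorable outcomes: !10 = 1334961.
Total outcomes: 10! = 3628800.
Probability = 1334961/3628800 = 16481/44800.

16481/44800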